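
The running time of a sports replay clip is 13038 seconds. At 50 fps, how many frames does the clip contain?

Frames = 13038 × 50 = 651900.

651900 frames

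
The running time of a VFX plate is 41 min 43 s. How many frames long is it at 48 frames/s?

41 min 43 s = 2503 s.
Frames = 2503 × 48 = 120144.

120144 frames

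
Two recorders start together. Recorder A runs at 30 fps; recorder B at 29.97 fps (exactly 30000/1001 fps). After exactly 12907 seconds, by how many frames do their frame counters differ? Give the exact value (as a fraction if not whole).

A emits 30 × 12907 = 387210 frames; B emits 30000/1001 × 12907 = 387210000/1001.
Difference = 387210/1001 frames (≈ 386.8232); B is behind A.

387210/1001 frames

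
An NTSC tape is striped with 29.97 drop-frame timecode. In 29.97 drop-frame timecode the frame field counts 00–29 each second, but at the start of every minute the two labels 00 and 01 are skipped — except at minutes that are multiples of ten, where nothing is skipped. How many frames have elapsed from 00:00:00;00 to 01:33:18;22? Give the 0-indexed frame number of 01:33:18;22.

Complete 10-minute blocks: 9, each 17982 frames → 161838.
Remaining 3 whole minutes in the current block: 1800 + 2 × 1798 = 5396 frames.
Within the current minute: 18 × 30 + 22 − 2 = 560 (labels ;00/;01 skipped at this minute). Total = 161838 + 5396 + 560 = 167794.

167794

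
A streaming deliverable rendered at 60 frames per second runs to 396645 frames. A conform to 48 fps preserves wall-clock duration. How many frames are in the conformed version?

317316 frames

Target frames = source frames × (target rate / source rate) = 396645 × (48)/(60) = 396645 × 4/5 = 317316.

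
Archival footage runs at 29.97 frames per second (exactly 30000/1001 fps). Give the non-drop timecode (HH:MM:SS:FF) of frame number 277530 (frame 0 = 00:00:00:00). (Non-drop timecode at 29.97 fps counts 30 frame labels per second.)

277530 ÷ 30 = 9251 full seconds, remainder 0 frames.
9251 s = 2 h 34 min 11 s.
Timecode: 02:34:11:00.

02:34:11:00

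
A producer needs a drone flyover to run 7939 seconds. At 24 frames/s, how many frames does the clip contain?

190536 frames

Frames = 7939 × 24 = 190536.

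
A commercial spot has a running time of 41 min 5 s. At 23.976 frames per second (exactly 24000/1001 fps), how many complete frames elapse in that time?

41 min 5 s = 2465 s.
Frames = 2465 × 24000/1001 = 59160000/1001 ≈ 59100.8991.
Complete frames: 59100.

59100 frames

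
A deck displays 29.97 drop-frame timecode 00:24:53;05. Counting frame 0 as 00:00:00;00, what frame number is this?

44751

Complete 10-minute blocks: 2, each 17982 frames → 35964.
Remaining 4 whole minutes in the current block: 1800 + 3 × 1798 = 7194 frames.
Within the current minute: 53 × 30 + 5 − 2 = 1593 (labels ;00/;01 skipped at this minute). Total = 35964 + 7194 + 1593 = 44751.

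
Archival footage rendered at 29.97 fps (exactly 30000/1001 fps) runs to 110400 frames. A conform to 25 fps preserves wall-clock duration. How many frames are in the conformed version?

Target frames = source frames × (target rate / source rate) = 110400 × (25)/(30000/1001) = 110400 × 1001/1200 = 92092.

92092 frames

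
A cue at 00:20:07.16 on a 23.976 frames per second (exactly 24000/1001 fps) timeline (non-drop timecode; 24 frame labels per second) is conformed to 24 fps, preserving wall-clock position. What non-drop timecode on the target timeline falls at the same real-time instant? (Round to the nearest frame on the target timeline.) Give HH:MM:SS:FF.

Source frame index: (0×3600 + 20×60 + 7) × 24 + 16 = 28984.
Real time: 28984 / (24000/1001) = 3626623/3000 s.
Target frame: (3626623/3000) × (24) = 3626623/125 ≈ 29012.984 → 29013.
At 24 labels/s: frame 29013 → 00:20:08:21.

00:20:08:21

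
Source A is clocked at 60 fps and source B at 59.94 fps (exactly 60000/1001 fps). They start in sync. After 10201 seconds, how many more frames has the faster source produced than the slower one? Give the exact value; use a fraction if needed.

612060/1001 frames

A emits 60 × 10201 = 612060 frames; B emits 60000/1001 × 10201 = 612060000/1001.
Difference = 612060/1001 frames (≈ 611.4486); B is behind A.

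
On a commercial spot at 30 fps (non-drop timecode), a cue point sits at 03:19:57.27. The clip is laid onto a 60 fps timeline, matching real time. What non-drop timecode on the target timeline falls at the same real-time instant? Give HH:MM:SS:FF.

Source frame index: (3×3600 + 19×60 + 57) × 30 + 27 = 359937.
Real time: 359937 / (30) = 119979/10 s.
Target frame: (119979/10) × (60) = 719874.
At 60 labels/s: frame 719874 → 03:19:57:54.

03:19:57:54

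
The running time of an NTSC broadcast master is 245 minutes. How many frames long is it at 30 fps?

441000 frames

245 min = 14700 s.
Frames = 14700 × 30 = 441000.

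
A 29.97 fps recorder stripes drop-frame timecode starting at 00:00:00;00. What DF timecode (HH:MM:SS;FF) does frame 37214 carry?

Each 10-minute DF block holds 10 × 60 × 30 − 9 × 2 = 17982 frames. 37214 ÷ 17982 → 2 full blocks, remainder 1250.
Within the partial block the first minute is 1800 frames and each further minute 1798, so 0 further minute boundaries passed. Total skipped labels = 18 × 2 + 2 × 0 = 36.
Non-drop label index = 37214 + 36 = 37250; at 30 labels/s that is 00:20:41:20, i.e. DF 00:20:41;20.

00:20:41;20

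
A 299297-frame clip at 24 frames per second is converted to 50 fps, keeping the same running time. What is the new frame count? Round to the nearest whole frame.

Frames at target rate = 299297 × (50) / (24) = 7482425/12 ≈ 623535.417.
Nearest whole frame: 623535.

623535 frames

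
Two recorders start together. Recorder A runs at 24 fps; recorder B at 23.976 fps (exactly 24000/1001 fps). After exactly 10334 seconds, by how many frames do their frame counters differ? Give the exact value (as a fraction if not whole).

A emits 24 × 10334 = 248016 frames; B emits 24000/1001 × 10334 = 248016000/1001.
Difference = 248016/1001 frames (≈ 247.7682); B is behind A.

248016/1001 frames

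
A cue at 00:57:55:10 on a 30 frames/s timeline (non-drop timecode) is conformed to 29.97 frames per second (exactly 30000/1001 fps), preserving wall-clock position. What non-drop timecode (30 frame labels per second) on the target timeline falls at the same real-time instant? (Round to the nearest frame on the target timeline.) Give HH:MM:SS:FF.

Source frame index: (0×3600 + 57×60 + 55) × 30 + 10 = 104260.
Real time: 104260 / (30) = 10426/3 s.
Target frame: (10426/3) × (30000/1001) = 8020000/77 ≈ 104155.844 → 104156.
At 30 labels/s: frame 104156 → 00:57:51:26.

00:57:51:26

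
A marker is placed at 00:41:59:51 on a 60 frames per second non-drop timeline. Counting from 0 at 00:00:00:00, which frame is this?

151191

Total seconds to the label: (0 × 3600 + 41 × 60 + 59) = 2519.
Frame index = 2519 × 60 + 51 = 151191.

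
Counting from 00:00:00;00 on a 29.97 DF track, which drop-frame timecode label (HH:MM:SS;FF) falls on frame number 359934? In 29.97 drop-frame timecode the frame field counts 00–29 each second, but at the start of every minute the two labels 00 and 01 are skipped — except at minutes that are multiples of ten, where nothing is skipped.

03:20:09;24

Each 10-minute DF block holds 10 × 60 × 30 − 9 × 2 = 17982 frames. 359934 ÷ 17982 → 20 full blocks, remainder 294.
Within the partial block the first minute is 1800 frames and each further minute 1798, so 0 further minute boundaries passed. Total skipped labels = 18 × 20 + 2 × 0 = 360.
Non-drop label index = 359934 + 360 = 360294; at 30 labels/s that is 03:20:09:24, i.e. DF 03:20:09;24.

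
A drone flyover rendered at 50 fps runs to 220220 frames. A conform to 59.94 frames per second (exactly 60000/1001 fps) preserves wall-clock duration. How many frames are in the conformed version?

Target frames = source frames × (target rate / source rate) = 220220 × (60000/1001)/(50) = 220220 × 1200/1001 = 264000.

264000 frames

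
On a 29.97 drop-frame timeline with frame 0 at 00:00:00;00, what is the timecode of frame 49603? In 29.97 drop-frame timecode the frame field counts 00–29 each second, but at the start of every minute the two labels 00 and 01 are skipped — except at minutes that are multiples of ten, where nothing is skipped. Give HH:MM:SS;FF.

00:27:35;03

Ten DF minutes hold 17982 frames, so frame 49603 lies in block 2 (frames 35964–53945) with 13639 frames into that block.
The block's first minute is 1800 frames and the rest 1798 each; 13639 frames reaches minute 7, so 2 × 18 + 7 × 2 = 50 labels have been skipped so far.
Adding those back, label number 49603 + 50 = 49653 at 30 labels/s is 1655 s + 3 f = 0 h 27 min 35 s frame 3, i.e. 00:27:35;03.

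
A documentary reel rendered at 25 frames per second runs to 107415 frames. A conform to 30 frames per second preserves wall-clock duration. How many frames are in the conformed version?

Frames at target rate = 107415 × (30) / (25) = 128898.

128898 frames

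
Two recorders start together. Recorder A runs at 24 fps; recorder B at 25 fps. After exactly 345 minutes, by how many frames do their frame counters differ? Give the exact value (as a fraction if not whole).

345 min = 20700 s.
A emits 24 × 20700 = 496800 frames; B emits 25 × 20700 = 517500.
Difference = 20700 frames; B is ahead of A.

20700 frames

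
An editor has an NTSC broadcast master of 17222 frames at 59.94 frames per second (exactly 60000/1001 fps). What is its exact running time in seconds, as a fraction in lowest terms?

8619611/30000 seconds

Running time = 17222 ÷ (60000/1001) = 17222 × 1001/60000 = 8619611/30000 s.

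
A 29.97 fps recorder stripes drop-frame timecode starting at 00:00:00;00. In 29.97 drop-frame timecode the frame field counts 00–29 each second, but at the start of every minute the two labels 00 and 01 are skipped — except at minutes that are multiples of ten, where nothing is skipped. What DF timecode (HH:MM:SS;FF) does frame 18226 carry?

00:10:08;04

Ten DF minutes hold 17982 frames, so frame 18226 lies in block 1 (frames 17982–35963) with 244 frames into that block.
The block's first minute is 1800 frames and the rest 1798 each; 244 frames reaches minute 0, so 1 × 18 + 0 × 2 = 18 labels have been skipped so far.
Adding those back, label number 18226 + 18 = 18244 at 30 labels/s is 608 s + 4 f = 0 h 10 min 8 s frame 4, i.e. 00:10:08;04.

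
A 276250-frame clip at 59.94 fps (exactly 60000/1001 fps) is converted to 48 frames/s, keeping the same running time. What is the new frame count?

Target frames = source frames × (target rate / source rate) = 276250 × (48)/(60000/1001) = 276250 × 1001/1250 = 221221.

221221 frames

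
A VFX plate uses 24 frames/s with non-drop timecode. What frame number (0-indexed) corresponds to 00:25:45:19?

Total seconds to the label: (0 × 3600 + 25 × 60 + 45) = 1545.
Frame index = 1545 × 24 + 19 = 37099.

frame 37099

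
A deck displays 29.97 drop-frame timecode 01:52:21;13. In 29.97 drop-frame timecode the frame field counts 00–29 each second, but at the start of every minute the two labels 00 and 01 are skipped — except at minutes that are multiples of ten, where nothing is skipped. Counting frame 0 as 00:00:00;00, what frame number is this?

As if non-drop at 30 labels/s: (1 × 3600 + 52 × 60 + 21) × 30 + 13 = 202243.
Minute boundaries passed: 112; those not divisible by 10: 112 − 11 = 101; dropped labels = 2 × 101 = 202.
Actual frame index = 202243 − 202 = 202041.

202041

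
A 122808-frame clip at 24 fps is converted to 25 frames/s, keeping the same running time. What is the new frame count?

127925 frames

Target frames = source frames × (target rate / source rate) = 122808 × (25)/(24) = 122808 × 25/24 = 127925.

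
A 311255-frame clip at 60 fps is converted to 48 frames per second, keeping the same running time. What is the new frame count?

Target frames = source frames × (target rate / source rate) = 311255 × (48)/(60) = 311255 × 4/5 = 249004.

249004 frames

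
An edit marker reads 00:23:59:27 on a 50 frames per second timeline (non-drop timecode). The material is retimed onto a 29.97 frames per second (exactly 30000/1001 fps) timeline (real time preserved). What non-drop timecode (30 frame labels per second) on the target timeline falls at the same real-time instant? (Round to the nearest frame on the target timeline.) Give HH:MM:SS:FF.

00:23:58:03

Source frame index: (0×3600 + 23×60 + 59) × 50 + 27 = 71977.
Real time: 71977 / (50) = 71977/50 s.
Target frame: (71977/50) × (30000/1001) = 43186200/1001 ≈ 43143.057 → 43143.
At 30 labels/s: frame 43143 → 00:23:58:03.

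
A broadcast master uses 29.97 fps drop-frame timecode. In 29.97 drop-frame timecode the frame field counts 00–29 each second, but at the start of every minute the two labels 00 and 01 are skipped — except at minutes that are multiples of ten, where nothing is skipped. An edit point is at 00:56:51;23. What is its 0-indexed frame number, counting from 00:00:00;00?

As if non-drop at 30 labels/s: (0 × 3600 + 56 × 60 + 51) × 30 + 23 = 102353.
Minute boundaries passed: 56; those not divisible by 10: 56 − 5 = 51; dropped labels = 2 × 51 = 102.
Actual frame index = 102353 − 102 = 102251.

102251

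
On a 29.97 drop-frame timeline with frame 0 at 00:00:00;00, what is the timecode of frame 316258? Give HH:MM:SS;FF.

Ten DF minutes hold 17982 frames, so frame 316258 lies in block 17 (frames 305694–323675) with 10564 frames into that block.
The block's first minute is 1800 frames and the rest 1798 each; 10564 frames reaches minute 5, so 17 × 18 + 5 × 2 = 316 labels have been skipped so far.
Adding those back, label number 316258 + 316 = 316574 at 30 labels/s is 10552 s + 14 f = 2 h 55 min 52 s frame 14, i.e. 02:55:52;14.

02:55:52;14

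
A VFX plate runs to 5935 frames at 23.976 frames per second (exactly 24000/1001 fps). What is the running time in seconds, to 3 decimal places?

247.539 seconds

Running time = 5935 × 1001/24000 = 1188187/4800 s ≈ 247.539 s.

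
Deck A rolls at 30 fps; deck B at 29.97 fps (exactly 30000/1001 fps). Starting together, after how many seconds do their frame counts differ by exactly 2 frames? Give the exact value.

The gap grows by |30000/1001 − 30| = 30/1001 frames per second.
Time for a 2-frame gap: 2 ÷ (30/1001) = 1001/15 s.

1001/15 seconds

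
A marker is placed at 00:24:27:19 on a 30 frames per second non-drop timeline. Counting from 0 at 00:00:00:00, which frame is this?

44029

Total seconds to the label: (0 × 3600 + 24 × 60 + 27) = 1467.
Frame index = 1467 × 30 + 19 = 44029.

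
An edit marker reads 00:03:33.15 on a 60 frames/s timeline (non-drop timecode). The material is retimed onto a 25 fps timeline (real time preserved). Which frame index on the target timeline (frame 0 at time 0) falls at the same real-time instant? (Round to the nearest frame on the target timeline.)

frame 5331

Source frame index: (0×3600 + 3×60 + 33) × 60 + 15 = 12795.
Real time: 12795 / (60) = 853/4 s.
Target frame: (853/4) × (25) = 21325/4 ≈ 5331.250 → 5331.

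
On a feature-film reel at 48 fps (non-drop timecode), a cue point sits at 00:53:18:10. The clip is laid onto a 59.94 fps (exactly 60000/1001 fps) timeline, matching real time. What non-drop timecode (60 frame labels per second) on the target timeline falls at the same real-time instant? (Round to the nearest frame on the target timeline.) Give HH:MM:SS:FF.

Source frame index: (0×3600 + 53×60 + 18) × 48 + 10 = 153514.
Real time: 153514 / (48) = 76757/24 s.
Target frame: (76757/24) × (60000/1001) = 191892500/1001 ≈ 191700.799 → 191701.
At 60 labels/s: frame 191701 → 00:53:15:01.

00:53:15:01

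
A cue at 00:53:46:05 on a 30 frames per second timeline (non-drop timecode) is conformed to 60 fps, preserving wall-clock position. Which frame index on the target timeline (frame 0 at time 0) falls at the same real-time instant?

Source frame index: (0×3600 + 53×60 + 46) × 30 + 5 = 96785.
Real time: 96785 / (30) = 19357/6 s.
Target frame: (19357/6) × (60) = 193570.

frame 193570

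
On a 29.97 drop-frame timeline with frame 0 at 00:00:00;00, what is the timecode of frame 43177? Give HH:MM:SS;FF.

Ten DF minutes hold 17982 frames, so frame 43177 lies in block 2 (frames 35964–53945) with 7213 frames into that block.
The block's first minute is 1800 frames and the rest 1798 each; 7213 frames reaches minute 4, so 2 × 18 + 4 × 2 = 44 labels have been skipped so far.
Adding those back, label number 43177 + 44 = 43221 at 30 labels/s is 1440 s + 21 f = 0 h 24 min 0 s frame 21, i.e. 00:24:00;21.

00:24:00;21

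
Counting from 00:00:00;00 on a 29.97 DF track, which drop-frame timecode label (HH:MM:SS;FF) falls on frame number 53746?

Ten DF minutes hold 17982 frames, so frame 53746 lies in block 2 (frames 35964–53945) with 17782 frames into that block.
The block's first minute is 1800 frames and the rest 1798 each; 17782 frames reaches minute 9, so 2 × 18 + 9 × 2 = 54 labels have been skipped so far.
Adding those back, label number 53746 + 54 = 53800 at 30 labels/s is 1793 s + 10 f = 0 h 29 min 53 s frame 10, i.e. 00:29:53;10.

00:29:53;10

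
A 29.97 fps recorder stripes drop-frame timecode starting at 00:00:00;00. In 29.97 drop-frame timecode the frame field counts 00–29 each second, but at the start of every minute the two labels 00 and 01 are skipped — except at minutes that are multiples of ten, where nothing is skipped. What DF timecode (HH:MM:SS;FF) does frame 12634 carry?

00:07:01;18

Ten DF minutes hold 17982 frames, so frame 12634 lies in block 0 (frames 0–17981) with 12634 frames into that block.
The block's first minute is 1800 frames and the rest 1798 each; 12634 frames reaches minute 7, so 0 × 18 + 7 × 2 = 14 labels have been skipped so far.
Adding those back, label number 12634 + 14 = 12648 at 30 labels/s is 421 s + 18 f = 0 h 7 min 1 s frame 18, i.e. 00:07:01;18.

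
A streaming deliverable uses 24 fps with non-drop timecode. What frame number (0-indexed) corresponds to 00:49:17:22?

Total seconds to the label: (0 × 3600 + 49 × 60 + 17) = 2957.
Frame index = 2957 × 24 + 22 = 70990.

frame 70990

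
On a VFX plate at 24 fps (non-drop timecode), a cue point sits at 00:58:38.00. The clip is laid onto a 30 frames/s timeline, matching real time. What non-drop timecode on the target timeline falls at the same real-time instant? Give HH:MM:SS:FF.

Source frame index: (0×3600 + 58×60 + 38) × 24 + 0 = 84432.
Real time: 84432 / (24) = 3518 s.
Target frame: (3518) × (30) = 105540.
At 30 labels/s: frame 105540 → 00:58:38:00.

00:58:38:00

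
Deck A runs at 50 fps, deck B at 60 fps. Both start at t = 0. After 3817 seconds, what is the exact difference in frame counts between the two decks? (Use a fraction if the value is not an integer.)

38170 frames

A emits 50 × 3817 = 190850 frames; B emits 60 × 3817 = 229020.
Difference = 38170 frames; B is ahead of A.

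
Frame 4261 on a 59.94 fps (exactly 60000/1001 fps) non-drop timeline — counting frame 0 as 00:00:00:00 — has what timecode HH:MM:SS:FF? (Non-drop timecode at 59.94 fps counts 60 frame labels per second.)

00:01:11:01

4261 ÷ 60 = 71 full seconds, remainder 1 frame.
71 s = 0 h 1 min 11 s.
Timecode: 00:01:11:01.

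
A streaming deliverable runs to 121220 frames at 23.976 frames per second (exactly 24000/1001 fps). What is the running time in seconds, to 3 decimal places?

5055.884 seconds

Running time = 121220 × 1001/24000 = 6067061/1200 s ≈ 5055.884 s.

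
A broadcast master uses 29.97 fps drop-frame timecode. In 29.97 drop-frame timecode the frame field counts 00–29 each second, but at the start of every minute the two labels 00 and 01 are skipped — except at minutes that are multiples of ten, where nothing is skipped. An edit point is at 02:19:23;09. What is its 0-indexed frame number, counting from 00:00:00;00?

As if non-drop at 30 labels/s: (2 × 3600 + 19 × 60 + 23) × 30 + 9 = 250899.
Minute boundaries passed: 139; those not divisible by 10: 139 − 13 = 126; dropped labels = 2 × 126 = 252.
Actual frame index = 250899 − 252 = 250647.

250647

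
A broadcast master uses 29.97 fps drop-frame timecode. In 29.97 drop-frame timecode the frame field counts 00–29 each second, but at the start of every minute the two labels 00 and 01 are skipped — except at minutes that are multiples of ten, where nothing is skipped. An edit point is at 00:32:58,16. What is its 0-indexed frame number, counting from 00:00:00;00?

As if non-drop at 30 labels/s: (0 × 3600 + 32 × 60 + 58) × 30 + 16 = 59356.
Minute boundaries passed: 32; those not divisible by 10: 32 − 3 = 29; dropped labels = 2 × 29 = 58.
Actual frame index = 59356 − 58 = 59298.

59298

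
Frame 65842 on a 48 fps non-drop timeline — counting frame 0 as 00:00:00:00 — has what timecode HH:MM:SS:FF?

65842 ÷ 48 = 1371 full seconds, remainder 34 frames.
1371 s = 0 h 22 min 51 s.
Timecode: 00:22:51:34.

00:22:51:34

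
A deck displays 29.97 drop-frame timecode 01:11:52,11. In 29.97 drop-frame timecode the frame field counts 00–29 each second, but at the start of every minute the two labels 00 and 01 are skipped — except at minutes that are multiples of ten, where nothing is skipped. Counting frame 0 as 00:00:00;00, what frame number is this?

129243

As if non-drop at 30 labels/s: (1 × 3600 + 11 × 60 + 52) × 30 + 11 = 129371.
Minute boundaries passed: 71; those not divisible by 10: 71 − 7 = 64; dropped labels = 2 × 64 = 128.
Actual frame index = 129371 − 128 = 129243.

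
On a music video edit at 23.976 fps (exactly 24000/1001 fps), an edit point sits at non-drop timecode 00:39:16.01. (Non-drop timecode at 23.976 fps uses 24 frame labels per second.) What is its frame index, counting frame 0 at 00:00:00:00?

frame 56545

Total seconds to the label: (0 × 3600 + 39 × 60 + 16) = 2356.
Frame index = 2356 × 24 + 1 = 56545.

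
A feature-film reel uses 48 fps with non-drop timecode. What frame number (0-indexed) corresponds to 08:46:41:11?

1516859

Total seconds to the label: (8 × 3600 + 46 × 60 + 41) = 31601.
Frame index = 31601 × 48 + 11 = 1516859.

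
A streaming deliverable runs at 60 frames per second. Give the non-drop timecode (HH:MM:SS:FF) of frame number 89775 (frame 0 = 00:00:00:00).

00:24:56:15

89775 ÷ 60 = 1496 full seconds, remainder 15 frames.
1496 s = 0 h 24 min 56 s.
Timecode: 00:24:56:15.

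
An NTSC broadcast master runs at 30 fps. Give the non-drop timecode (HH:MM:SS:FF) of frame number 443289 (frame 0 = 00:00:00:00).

04:06:16:09

443289 ÷ 30 = 14776 full seconds, remainder 9 frames.
14776 s = 4 h 6 min 16 s.
Timecode: 04:06:16:09.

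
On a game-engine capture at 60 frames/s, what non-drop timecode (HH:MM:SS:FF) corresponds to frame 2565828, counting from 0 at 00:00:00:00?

2565828 ÷ 60 = 42763 full seconds, remainder 48 frames.
42763 s = 11 h 52 min 43 s.
Timecode: 11:52:43:48.

11:52:43:48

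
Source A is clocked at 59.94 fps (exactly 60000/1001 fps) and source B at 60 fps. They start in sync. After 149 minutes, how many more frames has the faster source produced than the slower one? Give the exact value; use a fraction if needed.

536400/1001 frames

149 min = 8940 s.
A emits 60000/1001 × 8940 = 536400000/1001 frames; B emits 60 × 8940 = 536400.
Difference = 536400/1001 frames (≈ 535.8641); B is ahead of A.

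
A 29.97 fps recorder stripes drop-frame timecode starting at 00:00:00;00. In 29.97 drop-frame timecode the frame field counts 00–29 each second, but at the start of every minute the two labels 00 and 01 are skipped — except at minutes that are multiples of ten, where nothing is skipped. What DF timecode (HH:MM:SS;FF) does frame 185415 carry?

01:43:06;21

Each 10-minute DF block holds 10 × 60 × 30 − 9 × 2 = 17982 frames. 185415 ÷ 17982 → 10 full blocks, remainder 5595.
Within the partial block the first minute is 1800 frames and each further minute 1798, so 3 further minute boundaries passed. Total skipped labels = 18 × 10 + 2 × 3 = 186.
Non-drop label index = 185415 + 186 = 185601; at 30 labels/s that is 01:43:06:21, i.e. DF 01:43:06;21.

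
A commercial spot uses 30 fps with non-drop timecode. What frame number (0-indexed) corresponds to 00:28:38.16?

frame 51556

Total seconds to the label: (0 × 3600 + 28 × 60 + 38) = 1718.
Frame index = 1718 × 30 + 16 = 51556.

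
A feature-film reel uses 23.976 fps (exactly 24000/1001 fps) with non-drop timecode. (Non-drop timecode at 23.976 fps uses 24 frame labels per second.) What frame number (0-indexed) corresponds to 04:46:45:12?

Total seconds to the label: (4 × 3600 + 46 × 60 + 45) = 17205.
Frame index = 17205 × 24 + 12 = 412932.

412932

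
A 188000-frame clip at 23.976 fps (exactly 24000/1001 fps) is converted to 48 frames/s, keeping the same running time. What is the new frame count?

376376 frames

Target frames = source frames × (target rate / source rate) = 188000 × (48)/(24000/1001) = 188000 × 1001/500 = 376376.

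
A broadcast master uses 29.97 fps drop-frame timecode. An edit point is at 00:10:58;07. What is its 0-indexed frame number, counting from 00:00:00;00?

Complete 10-minute blocks: 1, each 17982 frames → 17982.
Remaining 0 whole minutes in the current block: 0 frames.
Within the current minute: 58 × 30 + 7 = 1747. Total = 17982 + 0 + 1747 = 19729.

19729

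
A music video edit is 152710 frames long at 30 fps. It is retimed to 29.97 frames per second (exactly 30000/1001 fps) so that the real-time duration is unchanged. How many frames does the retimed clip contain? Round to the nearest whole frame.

152557 frames

Frames at target rate = 152710 × (30000/1001) / (30) = 152710000/1001 ≈ 152557.443.
Nearest whole frame: 152557.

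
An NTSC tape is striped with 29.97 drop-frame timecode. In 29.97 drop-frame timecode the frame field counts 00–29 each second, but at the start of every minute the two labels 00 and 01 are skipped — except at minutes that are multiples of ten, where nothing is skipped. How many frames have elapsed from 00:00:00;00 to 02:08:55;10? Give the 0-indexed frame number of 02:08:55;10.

231828

Complete 10-minute blocks: 12, each 17982 frames → 215784.
Remaining 8 whole minutes in the current block: 1800 + 7 × 1798 = 14386 frames.
Within the current minute: 55 × 30 + 10 − 2 = 1658 (labels ;00/;01 skipped at this minute). Total = 215784 + 14386 + 1658 = 231828.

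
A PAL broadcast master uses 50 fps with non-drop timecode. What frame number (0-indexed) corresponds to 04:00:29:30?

frame 721480

Total seconds to the label: (4 × 3600 + 0 × 60 + 29) = 14429.
Frame index = 14429 × 50 + 30 = 721480.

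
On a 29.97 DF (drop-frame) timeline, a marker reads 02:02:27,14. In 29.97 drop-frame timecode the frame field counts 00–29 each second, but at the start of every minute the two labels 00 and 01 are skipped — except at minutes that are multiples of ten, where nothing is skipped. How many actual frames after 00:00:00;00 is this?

As if non-drop at 30 labels/s: (2 × 3600 + 2 × 60 + 27) × 30 + 14 = 220424.
Minute boundaries passed: 122; those not divisible by 10: 122 − 12 = 110; dropped labels = 2 × 110 = 220.
Actual frame index = 220424 − 220 = 220204.

220204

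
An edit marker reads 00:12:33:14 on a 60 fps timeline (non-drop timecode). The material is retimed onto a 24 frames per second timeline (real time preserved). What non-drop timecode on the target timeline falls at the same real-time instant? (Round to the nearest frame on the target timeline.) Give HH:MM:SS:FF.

Source frame index: (0×3600 + 12×60 + 33) × 60 + 14 = 45194.
Real time: 45194 / (60) = 22597/30 s.
Target frame: (22597/30) × (24) = 90388/5 ≈ 18077.600 → 18078.
At 24 labels/s: frame 18078 → 00:12:33:06.

00:12:33:06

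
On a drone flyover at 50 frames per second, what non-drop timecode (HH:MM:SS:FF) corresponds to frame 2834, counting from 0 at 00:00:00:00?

2834 ÷ 50 = 56 full seconds, remainder 34 frames.
56 s = 0 h 0 min 56 s.
Timecode: 00:00:56:34.

00:00:56:34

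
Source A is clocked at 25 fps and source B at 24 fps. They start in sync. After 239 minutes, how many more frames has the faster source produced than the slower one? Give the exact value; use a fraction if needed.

239 min = 14340 s.
A emits 25 × 14340 = 358500 frames; B emits 24 × 14340 = 344160.
Difference = 14340 frames; B is behind A.

14340 frames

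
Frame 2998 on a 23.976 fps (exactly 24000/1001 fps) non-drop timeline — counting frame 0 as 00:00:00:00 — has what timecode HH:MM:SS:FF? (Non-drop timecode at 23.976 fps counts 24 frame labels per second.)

2998 ÷ 24 = 124 full seconds, remainder 22 frames.
124 s = 0 h 2 min 4 s.
Timecode: 00:02:04:22.

00:02:04:22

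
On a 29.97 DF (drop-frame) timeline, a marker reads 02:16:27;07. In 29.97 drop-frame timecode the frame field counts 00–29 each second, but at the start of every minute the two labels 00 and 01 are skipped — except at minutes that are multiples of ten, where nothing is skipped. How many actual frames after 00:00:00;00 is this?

As if non-drop at 30 labels/s: (2 × 3600 + 16 × 60 + 27) × 30 + 7 = 245617.
Minute boundaries passed: 136; those not divisible by 10: 136 − 13 = 123; dropped labels = 2 × 123 = 246.
Actual frame index = 245617 − 246 = 245371.

245371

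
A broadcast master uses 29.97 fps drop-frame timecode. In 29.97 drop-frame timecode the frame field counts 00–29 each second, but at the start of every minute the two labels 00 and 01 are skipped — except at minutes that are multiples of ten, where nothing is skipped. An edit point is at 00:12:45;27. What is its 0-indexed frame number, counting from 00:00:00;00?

Complete 10-minute blocks: 1, each 17982 frames → 17982.
Remaining 2 whole minutes in the current block: 1800 + 1 × 1798 = 3598 frames.
Within the current minute: 45 × 30 + 27 − 2 = 1375 (labels ;00/;01 skipped at this minute). Total = 17982 + 3598 + 1375 = 22955.

22955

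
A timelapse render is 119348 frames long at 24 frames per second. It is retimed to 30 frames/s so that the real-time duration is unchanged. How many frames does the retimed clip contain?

Target frames = source frames × (target rate / source rate) = 119348 × (30)/(24) = 119348 × 5/4 = 149185.

149185 frames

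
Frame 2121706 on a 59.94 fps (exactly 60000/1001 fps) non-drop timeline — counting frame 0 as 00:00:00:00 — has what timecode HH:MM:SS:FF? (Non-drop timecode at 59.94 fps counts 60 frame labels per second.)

2121706 ÷ 60 = 35361 full seconds, remainder 46 frames.
35361 s = 9 h 49 min 21 s.
Timecode: 09:49:21:46.

09:49:21:46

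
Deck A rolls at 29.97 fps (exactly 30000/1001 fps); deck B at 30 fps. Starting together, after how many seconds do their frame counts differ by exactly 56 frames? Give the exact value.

28028/15 seconds

The gap grows by |30 − 30000/1001| = 30/1001 frames per second.
Time for a 56-frame gap: 56 ÷ (30/1001) = 28028/15 s.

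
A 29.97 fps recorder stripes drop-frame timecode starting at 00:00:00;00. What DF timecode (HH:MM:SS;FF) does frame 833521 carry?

Ten DF minutes hold 17982 frames, so frame 833521 lies in block 46 (frames 827172–845153) with 6349 frames into that block.
The block's first minute is 1800 frames and the rest 1798 each; 6349 frames reaches minute 3, so 46 × 18 + 3 × 2 = 834 labels have been skipped so far.
Adding those back, label number 833521 + 834 = 834355 at 30 labels/s is 27811 s + 25 f = 7 h 43 min 31 s frame 25, i.e. 07:43:31;25.

07:43:31;25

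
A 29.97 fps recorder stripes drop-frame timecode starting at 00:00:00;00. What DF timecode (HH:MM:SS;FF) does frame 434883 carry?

Each 10-minute DF block holds 10 × 60 × 30 − 9 × 2 = 17982 frames. 434883 ÷ 17982 → 24 full blocks, remainder 3315.
Within the partial block the first minute is 1800 frames and each further minute 1798, so 1 further minute boundary passed. Total skipped labels = 18 × 24 + 2 × 1 = 434.
Non-drop label index = 434883 + 434 = 435317; at 30 labels/s that is 04:01:50:17, i.e. DF 04:01:50;17.

04:01:50;17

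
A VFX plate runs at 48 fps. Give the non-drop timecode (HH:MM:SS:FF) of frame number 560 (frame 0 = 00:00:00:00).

00:00:11:32

560 ÷ 48 = 11 full seconds, remainder 32 frames.
11 s = 0 h 0 min 11 s.
Timecode: 00:00:11:32.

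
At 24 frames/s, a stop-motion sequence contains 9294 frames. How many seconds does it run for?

387.25 seconds

Running time = 9294 / (24) = 387.25 s.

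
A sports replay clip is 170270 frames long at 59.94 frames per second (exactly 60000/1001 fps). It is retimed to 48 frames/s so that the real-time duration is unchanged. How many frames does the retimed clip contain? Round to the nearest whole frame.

Frames at target rate = 170270 × (48) / (60000/1001) = 17044027/125 ≈ 136352.216.
Nearest whole frame: 136352.

136352 frames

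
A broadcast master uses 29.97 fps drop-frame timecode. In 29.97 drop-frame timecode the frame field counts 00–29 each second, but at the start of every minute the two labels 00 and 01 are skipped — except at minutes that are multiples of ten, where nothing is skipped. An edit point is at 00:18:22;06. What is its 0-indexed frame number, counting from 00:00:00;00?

33032

Complete 10-minute blocks: 1, each 17982 frames → 17982.
Remaining 8 whole minutes in the current block: 1800 + 7 × 1798 = 14386 frames.
Within the current minute: 22 × 30 + 6 − 2 = 664 (labels ;00/;01 skipped at this minute). Total = 17982 + 14386 + 664 = 33032.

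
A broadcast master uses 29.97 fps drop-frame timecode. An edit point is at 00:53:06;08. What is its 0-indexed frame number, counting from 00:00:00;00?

95492

As if non-drop at 30 labels/s: (0 × 3600 + 53 × 60 + 6) × 30 + 8 = 95588.
Minute boundaries passed: 53; those not divisible by 10: 53 − 5 = 48; dropped labels = 2 × 48 = 96.
Actual frame index = 95588 − 96 = 95492.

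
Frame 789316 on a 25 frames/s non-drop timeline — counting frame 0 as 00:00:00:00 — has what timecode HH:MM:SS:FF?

08:46:12:16

789316 ÷ 25 = 31572 full seconds, remainder 16 frames.
31572 s = 8 h 46 min 12 s.
Timecode: 08:46:12:16.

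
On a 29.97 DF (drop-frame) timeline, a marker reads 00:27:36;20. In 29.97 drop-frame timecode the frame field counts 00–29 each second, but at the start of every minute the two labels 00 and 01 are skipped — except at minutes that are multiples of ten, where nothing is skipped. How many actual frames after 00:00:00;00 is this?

49650

Complete 10-minute blocks: 2, each 17982 frames → 35964.
Remaining 7 whole minutes in the current block: 1800 + 6 × 1798 = 12588 frames.
Within the current minute: 36 × 30 + 20 − 2 = 1098 (labels ;00/;01 skipped at this minute). Total = 35964 + 12588 + 1098 = 49650.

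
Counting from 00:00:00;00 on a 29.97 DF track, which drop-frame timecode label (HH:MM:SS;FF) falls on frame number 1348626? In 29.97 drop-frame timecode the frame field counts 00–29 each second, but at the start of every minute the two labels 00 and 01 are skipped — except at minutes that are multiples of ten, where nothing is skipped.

Each 10-minute DF block holds 10 × 60 × 30 − 9 × 2 = 17982 frames. 1348626 ÷ 17982 → 74 full blocks, remainder 17958.
Within the partial block the first minute is 1800 frames and each further minute 1798, so 9 further minute boundaries passed. Total skipped labels = 18 × 74 + 2 × 9 = 1350.
Non-drop label index = 1348626 + 1350 = 1349976; at 30 labels/s that is 12:29:59:06, i.e. DF 12:29:59;06.

12:29:59;06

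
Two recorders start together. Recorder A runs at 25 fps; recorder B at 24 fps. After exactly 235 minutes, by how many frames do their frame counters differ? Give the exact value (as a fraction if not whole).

14100 frames

235 min = 14100 s.
A emits 25 × 14100 = 352500 frames; B emits 24 × 14100 = 338400.
Difference = 14100 frames; B is behind A.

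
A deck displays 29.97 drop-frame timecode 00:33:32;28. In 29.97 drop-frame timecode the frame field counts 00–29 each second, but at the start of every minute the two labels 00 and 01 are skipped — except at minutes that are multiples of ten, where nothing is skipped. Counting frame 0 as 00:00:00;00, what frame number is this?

60328

Complete 10-minute blocks: 3, each 17982 frames → 53946.
Remaining 3 whole minutes in the current block: 1800 + 2 × 1798 = 5396 frames.
Within the current minute: 32 × 30 + 28 − 2 = 986 (labels ;00/;01 skipped at this minute). Total = 53946 + 5396 + 986 = 60328.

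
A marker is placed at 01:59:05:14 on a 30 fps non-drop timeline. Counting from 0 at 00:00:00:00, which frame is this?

Total seconds to the label: (1 × 3600 + 59 × 60 + 5) = 7145.
Frame index = 7145 × 30 + 14 = 214364.

214364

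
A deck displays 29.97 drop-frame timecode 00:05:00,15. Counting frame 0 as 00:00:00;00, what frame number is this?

9005

As if non-drop at 30 labels/s: (0 × 3600 + 5 × 60 + 0) × 30 + 15 = 9015.
Minute boundaries passed: 5; those not divisible by 10: 5 − 0 = 5; dropped labels = 2 × 5 = 10.
Actual frame index = 9015 − 10 = 9005.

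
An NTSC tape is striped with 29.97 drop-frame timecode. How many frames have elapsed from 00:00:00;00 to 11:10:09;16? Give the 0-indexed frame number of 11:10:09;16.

1205080

Complete 10-minute blocks: 67, each 17982 frames → 1204794.
Remaining 0 whole minutes in the current block: 0 frames.
Within the current minute: 9 × 30 + 16 = 286. Total = 1204794 + 0 + 286 = 1205080.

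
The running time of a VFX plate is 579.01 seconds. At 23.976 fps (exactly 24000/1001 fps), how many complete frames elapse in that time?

13882 frames

Frames = 579.01 × 24000/1001 = 13896240/1001 ≈ 13882.3576.
Complete frames: 13882.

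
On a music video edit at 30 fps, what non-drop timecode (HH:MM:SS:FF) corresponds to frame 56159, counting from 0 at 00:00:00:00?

56159 ÷ 30 = 1871 full seconds, remainder 29 frames.
1871 s = 0 h 31 min 11 s.
Timecode: 00:31:11:29.

00:31:11:29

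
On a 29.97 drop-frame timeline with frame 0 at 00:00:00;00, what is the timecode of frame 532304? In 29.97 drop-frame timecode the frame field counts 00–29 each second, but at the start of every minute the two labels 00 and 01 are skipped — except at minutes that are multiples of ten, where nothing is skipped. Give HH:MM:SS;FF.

Each 10-minute DF block holds 10 × 60 × 30 − 9 × 2 = 17982 frames. 532304 ÷ 17982 → 29 full blocks, remainder 10826.
Within the partial block the first minute is 1800 frames and each further minute 1798, so 6 further minute boundaries passed. Total skipped labels = 18 × 29 + 2 × 6 = 534.
Non-drop label index = 532304 + 534 = 532838; at 30 labels/s that is 04:56:01:08, i.e. DF 04:56:01;08.

04:56:01;08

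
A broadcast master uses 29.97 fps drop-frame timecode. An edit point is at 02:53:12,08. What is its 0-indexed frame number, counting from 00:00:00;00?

311456

As if non-drop at 30 labels/s: (2 × 3600 + 53 × 60 + 12) × 30 + 8 = 311768.
Minute boundaries passed: 173; those not divisible by 10: 173 − 17 = 156; dropped labels = 2 × 156 = 312.
Actual frame index = 311768 − 312 = 311456.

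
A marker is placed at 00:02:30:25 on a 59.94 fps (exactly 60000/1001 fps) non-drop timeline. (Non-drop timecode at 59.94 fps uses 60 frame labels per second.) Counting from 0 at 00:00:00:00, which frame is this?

frame 9025

Total seconds to the label: (0 × 3600 + 2 × 60 + 30) = 150.
Frame index = 150 × 60 + 25 = 9025.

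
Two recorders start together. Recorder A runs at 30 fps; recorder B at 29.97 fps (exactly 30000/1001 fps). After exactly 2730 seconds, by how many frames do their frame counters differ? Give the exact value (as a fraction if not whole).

900/11 frames

A emits 30 × 2730 = 81900 frames; B emits 30000/1001 × 2730 = 900000/11.
Difference = 900/11 frames (≈ 81.8182); B is behind A.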